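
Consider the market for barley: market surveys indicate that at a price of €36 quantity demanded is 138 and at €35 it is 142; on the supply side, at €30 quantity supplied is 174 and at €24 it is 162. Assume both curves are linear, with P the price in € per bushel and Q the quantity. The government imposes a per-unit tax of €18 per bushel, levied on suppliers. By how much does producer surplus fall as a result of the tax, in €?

Demand slope: (142 − 138)/(35 − 36) = -4, so Qd = 282 − 4P.
Supply slope: (162 − 174)/(24 − 30) = 2, so Qs = 2P + 114.
Without the tax, 282 − 4P = 2P + 114 gives 6P = 168, so P* = €28 and Q* = 170.
With the tax collected from suppliers, supply shifts: Qs = 2(P − 18) + 114.
New equilibrium: buyers pay €34, suppliers receive €16, Q = 146. (Wedge: Pb − Ps = 18.)
ΔPS is the trapezoid between Q = 146 and Q = 170 of height €12: ½ · (170 + 146) · 12 = €1896.

Producer surplus falls by €1896.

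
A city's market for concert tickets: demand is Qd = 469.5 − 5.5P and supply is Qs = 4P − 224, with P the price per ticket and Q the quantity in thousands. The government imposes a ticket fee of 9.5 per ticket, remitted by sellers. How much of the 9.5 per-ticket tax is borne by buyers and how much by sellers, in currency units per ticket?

Buyers bear 4 per ticket; sellers bear 5.5 per ticket.

Without the tax, 469.5 − 5.5P = 4P − 224 gives 9.5P = 693.5, so P* = 73 and Q* = 68.
With the tax collected from sellers, supply shifts: Qs = 4(P − 9.5) − 224.
New equilibrium: buyers pay 77, sellers receive 67.5, Q = 46. (Wedge: Pb − Ps = 9.5.)
Burden on buyers: 4; on sellers: 5.5. (They sum to 9.5.)
The less price-elastic side of the market bears the larger share of a per-unit tax.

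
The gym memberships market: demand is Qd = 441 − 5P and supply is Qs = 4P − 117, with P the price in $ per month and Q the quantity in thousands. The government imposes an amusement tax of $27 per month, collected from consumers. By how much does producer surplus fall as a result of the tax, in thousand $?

Producer surplus falls by $1515 thousand.

Before the tax: set 441 − 5P = 4P − 117 → P* = $62, Q* = 131.
With the tax collected from consumers, demand (in seller-price terms) shifts: Qd = 441 − 5(P + 27).
Solving gives Q = 71 with consumers paying $74 and producers receiving $47 (the $27 wedge).
ΔPS is the trapezoid between Q = 71 and Q = 131 of height $15: ½ · (131 + 71) · 15 = $1515.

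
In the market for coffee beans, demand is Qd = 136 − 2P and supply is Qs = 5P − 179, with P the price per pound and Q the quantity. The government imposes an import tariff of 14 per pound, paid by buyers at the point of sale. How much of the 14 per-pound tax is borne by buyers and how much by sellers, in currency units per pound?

Before the tax: set 136 − 2P = 5P − 179 → P* = 45, Q* = 46.
With the tax collected from buyers, demand (in seller-price terms) shifts: Qd = 136 − 2(P + 14).
Solving gives Q = 26 with buyers paying 55 and sellers receiving 41 (the 14 wedge).
Burden on buyers: 10; on sellers: 4. (They sum to 14.)

Buyers bear 10 per pound; sellers bear 4 per pound.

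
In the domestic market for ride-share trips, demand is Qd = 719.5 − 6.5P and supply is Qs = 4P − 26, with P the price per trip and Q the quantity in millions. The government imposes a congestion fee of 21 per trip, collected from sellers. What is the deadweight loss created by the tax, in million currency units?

Before the tax: set 719.5 − 6.5P = 4P − 26 → P* = 71, Q* = 258.
With the tax collected from sellers, supply shifts: Qs = 4(P − 21) − 26.
Solving gives Q = 206 with buyers paying 79 and sellers receiving 58 (the 21 wedge).
Quantity falls by |ΔQ| = |258 − 206| = 52.
DWL = ½ · t · |ΔQ| = ½ · 21 · 52 = 546.

Deadweight loss = 546 million.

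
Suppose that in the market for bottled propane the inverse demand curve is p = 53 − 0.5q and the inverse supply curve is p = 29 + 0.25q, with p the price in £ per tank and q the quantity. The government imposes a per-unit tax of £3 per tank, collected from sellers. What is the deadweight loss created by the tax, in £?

Deadweight loss = £6.

Inverting to q(p) form: qd = 106 − 2p; qs = 4p − 116.
Before the tax: set 106 − 2p = 4p − 116 → p* = £37, q* = 32.
With the tax collected from sellers, supply shifts: qs = 4(p − 3) − 116.
New equilibrium: consumers pay £39, sellers receive £36, q = 28. (Wedge: pb − ps = 3.)
Quantity falls by |ΔQ| = |32 − 28| = 4.
DWL = ½ · t · |ΔQ| = ½ · 3 · 4 = £6.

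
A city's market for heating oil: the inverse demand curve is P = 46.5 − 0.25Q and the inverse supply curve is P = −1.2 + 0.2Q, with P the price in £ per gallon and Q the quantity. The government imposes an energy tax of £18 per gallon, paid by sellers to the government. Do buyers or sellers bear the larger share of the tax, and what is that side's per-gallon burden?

Buyers bear the larger share: £10 per gallon.

Inverting to Q(P) form: Qd = 186 − 4P; Qs = 5P + 6.
Before the tax: set 186 − 4P = 5P + 6 → P* = £20, Q* = 106.
With the tax collected from sellers, supply shifts: Qs = 5(P − 18) + 6.
Solving gives Q = 66 with buyers paying £30 and sellers receiving £12 (the £18 wedge).
Per-gallon burden: buyers £10, sellers £8.
Buyers take the larger share because demand is less price-elastic here (demand slope 4 vs supply slope 5).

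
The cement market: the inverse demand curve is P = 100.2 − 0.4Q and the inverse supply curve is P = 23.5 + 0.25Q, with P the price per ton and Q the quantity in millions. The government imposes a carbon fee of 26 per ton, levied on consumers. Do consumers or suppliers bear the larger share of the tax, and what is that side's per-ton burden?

Consumers bear the larger share: 16 per ton.

Inverting to Q(P) form: Qd = 250.5 − 2.5P; Qs = 4P − 94.
Before the tax: set 250.5 − 2.5P = 4P − 94 → P* = 53, Q* = 118.
With the tax collected from consumers, demand (in seller-price terms) shifts: Qd = 250.5 − 2.5(P + 26).
Solving gives Q = 78 with consumers paying 69 and suppliers receiving 43 (the 26 wedge).
Per-ton burden: consumers 16, suppliers 10.
Consumers take the larger share because demand is less price-elastic here (demand slope 2.5 vs supply slope 4).
The less price-elastic side of the market bears the larger share of a per-unit tax.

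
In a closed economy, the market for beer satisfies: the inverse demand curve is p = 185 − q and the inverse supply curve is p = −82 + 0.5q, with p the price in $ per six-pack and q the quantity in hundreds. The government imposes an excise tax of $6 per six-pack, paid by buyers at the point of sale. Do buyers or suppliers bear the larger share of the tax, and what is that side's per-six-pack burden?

Inverting to q(p) form: qd = 185 − p; qs = 2p + 164.
Before the tax: set 185 − p = 2p + 164 → p* = $7, q* = 178.
With the tax collected from buyers, demand (in seller-price terms) shifts: qd = 185 − (p + 6).
New equilibrium: buyers pay $11, suppliers receive $5, q = 174. (Wedge: pb − ps = 6.)
Per-six-pack burden: buyers $4, suppliers $2.
Buyers take the larger share because demand is less price-elastic here (demand slope 1 vs supply slope 2).

Buyers bear the larger share: $4 per six-pack.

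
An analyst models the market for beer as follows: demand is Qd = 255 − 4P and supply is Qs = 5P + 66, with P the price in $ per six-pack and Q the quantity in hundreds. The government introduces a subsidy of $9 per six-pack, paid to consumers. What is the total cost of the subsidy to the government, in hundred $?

Before the subsidy: set 255 − 4P = 5P + 66 → P* = $21, Q* = 171.
With a per-unit subsidy paid to consumers, each effectively pays P − 9, so demand becomes Qd = 255 − 4(P − 9).
New equilibrium: consumers pay $16, producers receive $25, Q = 191. (Wedge: Pb − Ps = −9.)
Outlay = t · Q = 9 · 191 = $1719.

Government outlay = $1719 hundred.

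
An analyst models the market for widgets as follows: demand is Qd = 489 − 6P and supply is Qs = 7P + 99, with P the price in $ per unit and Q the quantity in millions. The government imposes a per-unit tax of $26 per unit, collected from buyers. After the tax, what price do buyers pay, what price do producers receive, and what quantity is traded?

Without the tax, 489 − 6P = 7P + 99 gives 13P = 390, so P* = $30 and Q* = 309.
With the tax collected from buyers, demand (in seller-price terms) shifts: Qd = 489 − 6(P + 26).
Solving gives Q = 225 with buyers paying $44 and producers receiving $18 (the $26 wedge).
The less price-elastic side of the market bears the larger share of a per-unit tax.

Buyers pay $44; producers receive $18; quantity = 225.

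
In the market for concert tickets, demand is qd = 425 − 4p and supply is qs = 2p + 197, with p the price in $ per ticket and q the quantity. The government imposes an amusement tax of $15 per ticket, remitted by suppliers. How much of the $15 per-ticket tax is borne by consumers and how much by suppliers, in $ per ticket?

Consumers bear $5 per ticket; suppliers bear $10 per ticket.

Without the tax, 425 − 4p = 2p + 197 gives 6p = 228, so p* = $38 and q* = 273.
With the tax collected from suppliers, supply shifts: qs = 2(p − 15) + 197.
New equilibrium: consumers pay $43, suppliers receive $28, q = 253. (Wedge: pb − ps = 15.)
Burden on consumers: $5; on suppliers: $10. (They sum to $15.)
The less price-elastic side of the market bears the larger share of a per-unit tax.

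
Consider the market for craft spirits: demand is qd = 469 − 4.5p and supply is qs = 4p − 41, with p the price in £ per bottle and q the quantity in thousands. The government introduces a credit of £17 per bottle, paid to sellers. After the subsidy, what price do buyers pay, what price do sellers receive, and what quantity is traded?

Buyers pay £52; sellers receive £69; quantity = 235.

Without the subsidy, 469 − 4.5p = 4p − 41 gives 8.5p = 510, so p* = £60 and q* = 199.
With a per-unit subsidy paid to sellers, each receives p + 17 per unit sold, so supply becomes qs = 4(p + 17) − 41.
Solving gives q = 235 with buyers paying £52 and sellers receiving £69 (the £17 wedge).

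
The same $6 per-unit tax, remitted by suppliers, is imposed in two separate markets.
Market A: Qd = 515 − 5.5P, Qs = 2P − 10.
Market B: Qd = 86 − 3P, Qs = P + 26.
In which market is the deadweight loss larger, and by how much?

Market A, by $12.9.

Market A: pre-tax P* = $70, Q* = 130; post-tax Q = 121.2; deadweight loss = $26.4.
Market B: pre-tax P* = $15, Q* = 41; post-tax Q = 36.5; deadweight loss = $13.5.
Difference: $26.4 vs $13.5 → market A is larger by $12.9.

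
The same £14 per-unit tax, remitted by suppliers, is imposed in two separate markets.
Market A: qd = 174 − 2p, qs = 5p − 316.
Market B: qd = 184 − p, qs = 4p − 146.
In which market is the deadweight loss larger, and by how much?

Market A, by £61.6.

Market A: pre-tax p* = £70, q* = 34; post-tax q = 14; deadweight loss = £140.
Market B: pre-tax p* = £66, q* = 118; post-tax q = 106.8; deadweight loss = £78.4.
Difference: £140 vs £78.4 → market A is larger by £61.6.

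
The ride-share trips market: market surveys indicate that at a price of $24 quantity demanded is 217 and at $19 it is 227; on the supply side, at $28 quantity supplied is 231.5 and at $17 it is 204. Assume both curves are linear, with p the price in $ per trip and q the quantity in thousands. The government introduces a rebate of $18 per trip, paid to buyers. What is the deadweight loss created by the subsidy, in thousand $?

Demand slope: (227 − 217)/(19 − 24) = -2, so qd = 265 − 2p.
Supply slope: (204 − 231.5)/(17 − 28) = 2.5, so qs = 2.5p + 161.5.
Before the subsidy: set 265 − 2p = 2.5p + 161.5 → p* = $23, q* = 219.
With a per-unit subsidy paid to buyers, each effectively pays p − 18, so demand becomes qd = 265 − 2(p − 18).
Solving gives q = 239 with buyers paying $13 and sellers receiving $31 (the $18 wedge).
Quantity rises by |ΔQ| = |219 − 239| = 20.
DWL = ½ · t · |ΔQ| = ½ · 18 · 20 = $180.

Deadweight loss = $180 thousand.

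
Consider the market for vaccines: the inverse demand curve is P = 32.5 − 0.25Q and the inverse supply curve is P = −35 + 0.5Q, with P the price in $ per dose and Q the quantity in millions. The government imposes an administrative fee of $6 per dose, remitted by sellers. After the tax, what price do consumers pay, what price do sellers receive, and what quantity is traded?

Consumers pay $12; sellers receive $6; quantity = 82.

Rewrite in direct form: Qd = 130 − 4P and Qs = 2P + 70.
Before the tax: set 130 − 4P = 2P + 70 → P* = $10, Q* = 90.
With the tax collected from sellers, supply shifts: Qs = 2(P − 6) + 70.
New equilibrium: consumers pay $12, sellers receive $6, Q = 82. (Wedge: Pb − Ps = 6.)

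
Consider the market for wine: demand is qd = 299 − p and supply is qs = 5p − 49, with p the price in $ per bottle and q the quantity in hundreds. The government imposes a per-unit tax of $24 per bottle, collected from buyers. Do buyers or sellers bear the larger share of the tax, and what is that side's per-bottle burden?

Buyers bear the larger share: $20 per bottle.

Without the tax, 299 − p = 5p − 49 gives 6p = 348, so p* = $58 and q* = 241.
With the tax collected from buyers, demand (in seller-price terms) shifts: qd = 299 − (p + 24).
Solving gives q = 221 with buyers paying $78 and sellers receiving $54 (the $24 wedge).
Per-bottle burden: buyers $20, sellers $4.
Buyers take the larger share because demand is less price-elastic here (demand slope 1 vs supply slope 5).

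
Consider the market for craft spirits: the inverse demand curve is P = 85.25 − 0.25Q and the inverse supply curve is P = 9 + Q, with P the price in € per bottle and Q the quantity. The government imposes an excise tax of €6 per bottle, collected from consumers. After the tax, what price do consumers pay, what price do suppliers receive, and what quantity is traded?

Inverting to Q(P) form: Qd = 341 − 4P; Qs = P − 9.
Without the tax, 341 − 4P = P − 9 gives 5P = 350, so P* = €70 and Q* = 61.
With the tax collected from consumers, demand (in seller-price terms) shifts: Qd = 341 − 4(P + 6).
Solving gives Q = 56.2 with consumers paying €71.2 and suppliers receiving €65.2 (the €6 wedge).

Consumers pay €71.2; suppliers receive €65.2; quantity = 56.2.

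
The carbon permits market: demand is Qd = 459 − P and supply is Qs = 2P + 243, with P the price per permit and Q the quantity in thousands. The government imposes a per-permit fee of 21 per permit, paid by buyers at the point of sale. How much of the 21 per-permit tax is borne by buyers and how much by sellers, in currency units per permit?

Without the tax, 459 − P = 2P + 243 gives 3P = 216, so P* = 72 and Q* = 387.
With the tax collected from buyers, demand (in seller-price terms) shifts: Qd = 459 − (P + 21).
Solving gives Q = 373 with buyers paying 86 and sellers receiving 65 (the 21 wedge).
Burden on buyers: 14; on sellers: 7. (They sum to 21.)
The less price-elastic side of the market bears the larger share of a per-unit tax.

Buyers bear 14 per permit; sellers bear 7 per permit.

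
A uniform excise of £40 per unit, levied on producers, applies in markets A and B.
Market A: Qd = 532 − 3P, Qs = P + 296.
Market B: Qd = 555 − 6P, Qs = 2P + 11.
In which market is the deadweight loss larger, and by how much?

Market A: pre-tax P* = £59, Q* = 355; post-tax Q = 325; deadweight loss = £600.
Market B: pre-tax P* = £68, Q* = 147; post-tax Q = 87; deadweight loss = £1200.
Difference: £600 vs £1200 → market B is larger by £600.

Market B, by £600.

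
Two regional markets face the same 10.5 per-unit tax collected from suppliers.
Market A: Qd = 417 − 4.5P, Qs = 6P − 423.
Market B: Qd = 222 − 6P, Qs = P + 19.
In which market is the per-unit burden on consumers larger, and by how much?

Market A: pre-tax P* = 80, Q* = 57; post-tax Q = 30; per-unit burden on consumers = 6.
Market B: pre-tax P* = 29, Q* = 48; post-tax Q = 39; per-unit burden on consumers = 1.5.
Difference: 6 vs 1.5 → market A is larger by 4.5.

Market A, by 4.5.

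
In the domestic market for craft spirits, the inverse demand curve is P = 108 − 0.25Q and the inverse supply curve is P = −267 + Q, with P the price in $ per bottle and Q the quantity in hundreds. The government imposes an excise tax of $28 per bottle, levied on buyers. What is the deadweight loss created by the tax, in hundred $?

Rewrite in direct form: Qd = 432 − 4P and Qs = P + 267.
Before the tax: set 432 − 4P = P + 267 → P* = $33, Q* = 300.
With the tax collected from buyers, demand (in seller-price terms) shifts: Qd = 432 − 4(P + 28).
New equilibrium: buyers pay $38.6, suppliers receive $10.6, Q = 277.6. (Wedge: Pb − Ps = 28.)
Quantity falls by |ΔQ| = |300 − 277.6| = 22.4.
DWL = ½ · t · |ΔQ| = ½ · 28 · 22.4 = $313.6.

Deadweight loss = $313.6 hundred.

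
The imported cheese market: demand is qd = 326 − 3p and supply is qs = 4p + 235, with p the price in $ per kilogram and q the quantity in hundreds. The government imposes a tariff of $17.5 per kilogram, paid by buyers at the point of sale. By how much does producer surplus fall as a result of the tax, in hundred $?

Producer surplus falls by $2040 hundred.

Before the tax: set 326 − 3p = 4p + 235 → p* = $13, q* = 287.
With the tax collected from buyers, demand (in seller-price terms) shifts: qd = 326 − 3(p + 17.5).
Solving gives q = 257 with buyers paying $23 and sellers receiving $5.5 (the $17.5 wedge).
ΔPS is the trapezoid between Q = 257 and Q = 287 of height $7.5: ½ · (287 + 257) · 7.5 = $2040.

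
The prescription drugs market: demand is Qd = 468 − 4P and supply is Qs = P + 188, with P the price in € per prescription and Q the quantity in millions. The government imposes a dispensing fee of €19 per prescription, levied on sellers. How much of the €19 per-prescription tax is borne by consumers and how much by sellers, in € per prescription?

Before the tax: set 468 − 4P = P + 188 → P* = €56, Q* = 244.
With the tax collected from sellers, supply shifts: Qs = (P − 19) + 188.
New equilibrium: consumers pay €59.8, sellers receive €40.8, Q = 228.8. (Wedge: Pb − Ps = 19.)
Burden on consumers: €3.8; on sellers: €15.2. (They sum to €19.)

Consumers bear €3.8 per prescription; sellers bear €15.2 per prescription.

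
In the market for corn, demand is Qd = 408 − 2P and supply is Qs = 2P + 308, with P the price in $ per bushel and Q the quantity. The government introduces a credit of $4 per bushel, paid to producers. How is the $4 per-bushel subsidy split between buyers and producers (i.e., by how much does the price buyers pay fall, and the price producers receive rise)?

Buyers gain $2 per bushel; producers gain $2 per bushel.

Before the subsidy: set 408 − 2P = 2P + 308 → P* = $25, Q* = 358.
With a per-unit subsidy paid to producers, each receives P + 4 per unit sold, so supply becomes Qs = 2(P + 4) + 308.
Solving gives Q = 362 with buyers paying $23 and producers receiving $27 (the $4 wedge).
Gain to buyers: $2; to producers: $2. (They sum to $4.)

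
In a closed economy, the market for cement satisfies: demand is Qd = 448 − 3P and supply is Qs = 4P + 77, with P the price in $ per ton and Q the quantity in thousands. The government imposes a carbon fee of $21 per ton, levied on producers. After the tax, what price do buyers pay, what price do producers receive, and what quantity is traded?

Buyers pay $65; producers receive $44; quantity = 253.

Without the tax, 448 − 3P = 4P + 77 gives 7P = 371, so P* = $53 and Q* = 289.
With the tax collected from producers, supply shifts: Qs = 4(P − 21) + 77.
New equilibrium: buyers pay $65, producers receive $44, Q = 253. (Wedge: Pb − Ps = 21.)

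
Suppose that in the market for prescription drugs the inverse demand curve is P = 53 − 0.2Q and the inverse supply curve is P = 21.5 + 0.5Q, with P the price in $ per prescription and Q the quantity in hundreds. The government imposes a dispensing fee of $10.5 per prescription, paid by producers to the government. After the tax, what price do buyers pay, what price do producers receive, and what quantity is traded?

Rewrite in direct form: Qd = 265 − 5P and Qs = 2P − 43.
Before the tax: set 265 − 5P = 2P − 43 → P* = $44, Q* = 45.
With the tax collected from producers, supply shifts: Qs = 2(P − 10.5) − 43.
Solving gives Q = 30 with buyers paying $47 and producers receiving $36.5 (the $10.5 wedge).

Buyers pay $47; producers receive $36.5; quantity = 30.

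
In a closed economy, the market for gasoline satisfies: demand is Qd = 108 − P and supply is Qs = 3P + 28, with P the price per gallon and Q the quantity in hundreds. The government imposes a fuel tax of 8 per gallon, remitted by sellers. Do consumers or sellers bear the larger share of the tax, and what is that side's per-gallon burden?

Consumers bear the larger share: 6 per gallon.

Before the tax: set 108 − P = 3P + 28 → P* = 20, Q* = 88.
With the tax collected from sellers, supply shifts: Qs = 3(P − 8) + 28.
New equilibrium: consumers pay 26, sellers receive 18, Q = 82. (Wedge: Pb − Ps = 8.)
Per-gallon burden: consumers 6, sellers 2.
Consumers take the larger share because demand is less price-elastic here (demand slope 1 vs supply slope 3).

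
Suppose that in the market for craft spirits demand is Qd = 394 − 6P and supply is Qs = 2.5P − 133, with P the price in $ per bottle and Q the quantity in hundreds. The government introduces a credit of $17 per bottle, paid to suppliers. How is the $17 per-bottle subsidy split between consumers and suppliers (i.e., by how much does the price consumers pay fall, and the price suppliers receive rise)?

Before the subsidy: set 394 − 6P = 2.5P − 133 → P* = $62, Q* = 22.
With a per-unit subsidy paid to suppliers, each receives P + 17 per unit sold, so supply becomes Qs = 2.5(P + 17) − 133.
New equilibrium: consumers pay $57, suppliers receive $74, Q = 52. (Wedge: Pb − Ps = −17.)
Gain to consumers: $5; to suppliers: $12. (They sum to $17.)

Consumers gain $5 per bottle; suppliers gain $12 per bottle.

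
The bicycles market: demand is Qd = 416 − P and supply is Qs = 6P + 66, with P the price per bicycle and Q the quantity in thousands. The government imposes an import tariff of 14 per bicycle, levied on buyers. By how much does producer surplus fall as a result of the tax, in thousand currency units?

Without the tax, 416 − P = 6P + 66 gives 7P = 350, so P* = 50 and Q* = 366.
With the tax collected from buyers, demand (in seller-price terms) shifts: Qd = 416 − (P + 14).
Solving gives Q = 354 with buyers paying 62 and suppliers receiving 48 (the 14 wedge).
ΔPS is the trapezoid between Q = 354 and Q = 366 of height 2: ½ · (366 + 354) · 2 = 720.

Producer surplus falls by 720 thousand.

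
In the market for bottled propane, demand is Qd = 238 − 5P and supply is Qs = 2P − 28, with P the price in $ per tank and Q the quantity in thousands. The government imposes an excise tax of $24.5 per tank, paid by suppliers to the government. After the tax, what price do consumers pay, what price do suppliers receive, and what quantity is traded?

Consumers pay $45; suppliers receive $20.5; quantity = 13.

Before the tax: set 238 − 5P = 2P − 28 → P* = $38, Q* = 48.
With the tax collected from suppliers, supply shifts: Qs = 2(P − 24.5) − 28.
Solving gives Q = 13 with consumers paying $45 and suppliers receiving $20.5 (the $24.5 wedge).
The less price-elastic side of the market bears the larger share of a per-unit tax.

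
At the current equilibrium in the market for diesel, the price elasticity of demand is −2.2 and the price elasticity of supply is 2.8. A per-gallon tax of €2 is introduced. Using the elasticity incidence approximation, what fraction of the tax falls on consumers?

Consumers' share ≈ 0.56.

Incidence ratio: consumers' share ≈ εs / (εs + |εd|) = 2.8 / (2.8 + 2.2) = 0.56.
Supply is the more elastic side, so consumers bear the larger share.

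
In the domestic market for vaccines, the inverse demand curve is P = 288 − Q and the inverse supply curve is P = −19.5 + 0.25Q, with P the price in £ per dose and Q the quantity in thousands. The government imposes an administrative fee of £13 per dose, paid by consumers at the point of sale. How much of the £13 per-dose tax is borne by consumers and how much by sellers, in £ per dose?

Consumers bear £10.4 per dose; sellers bear £2.6 per dose.

Inverting to Q(P) form: Qd = 288 − P; Qs = 4P + 78.
Without the tax, 288 − P = 4P + 78 gives 5P = 210, so P* = £42 and Q* = 246.
With the tax collected from consumers, demand (in seller-price terms) shifts: Qd = 288 − (P + 13).
Solving gives Q = 235.6 with consumers paying £52.4 and sellers receiving £39.4 (the £13 wedge).
Burden on consumers: £10.4; on sellers: £2.6. (They sum to £13.)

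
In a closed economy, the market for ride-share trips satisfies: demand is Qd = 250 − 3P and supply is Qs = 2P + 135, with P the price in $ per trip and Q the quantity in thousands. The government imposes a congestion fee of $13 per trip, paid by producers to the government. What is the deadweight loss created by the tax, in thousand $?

Before the tax: set 250 − 3P = 2P + 135 → P* = $23, Q* = 181.
With the tax collected from producers, supply shifts: Qs = 2(P − 13) + 135.
Solving gives Q = 165.4 with buyers paying $28.2 and producers receiving $15.2 (the $13 wedge).
Quantity falls by |ΔQ| = |181 − 165.4| = 15.6.
DWL = ½ · t · |ΔQ| = ½ · 13 · 15.6 = $101.4.

Deadweight loss = $101.4 thousand.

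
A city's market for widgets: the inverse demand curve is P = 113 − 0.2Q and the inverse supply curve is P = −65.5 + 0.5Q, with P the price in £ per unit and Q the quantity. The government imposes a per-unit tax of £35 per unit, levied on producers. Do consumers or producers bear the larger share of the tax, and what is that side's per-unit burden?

Producers bear the larger share: £25 per unit.

Inverting to Q(P) form: Qd = 565 − 5P; Qs = 2P + 131.
Without the tax, 565 − 5P = 2P + 131 gives 7P = 434, so P* = £62 and Q* = 255.
With the tax collected from producers, supply shifts: Qs = 2(P − 35) + 131.
Solving gives Q = 205 with consumers paying £72 and producers receiving £37 (the £35 wedge).
Per-unit burden: consumers £10, producers £25.
Producers take the larger share because supply is less price-elastic here (demand slope 5 vs supply slope 2).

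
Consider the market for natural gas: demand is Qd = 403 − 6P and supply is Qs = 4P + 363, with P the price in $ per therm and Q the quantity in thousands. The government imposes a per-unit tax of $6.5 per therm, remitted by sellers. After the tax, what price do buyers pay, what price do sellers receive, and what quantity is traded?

Without the tax, 403 − 6P = 4P + 363 gives 10P = 40, so P* = $4 and Q* = 379.
With the tax collected from sellers, supply shifts: Qs = 4(P − 6.5) + 363.
Solving gives Q = 363.4 with buyers paying $6.6 and sellers receiving $0.1 (the $6.5 wedge).
The less price-elastic side of the market bears the larger share of a per-unit tax.

Buyers pay $6.6; sellers receive $0.1; quantity = 363.4.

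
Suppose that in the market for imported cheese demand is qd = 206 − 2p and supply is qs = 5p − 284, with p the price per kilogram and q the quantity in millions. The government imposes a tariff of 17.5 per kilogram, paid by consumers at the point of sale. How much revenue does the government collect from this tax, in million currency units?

Before the tax: set 206 − 2p = 5p − 284 → p* = 70, q* = 66.
With the tax collected from consumers, demand (in seller-price terms) shifts: qd = 206 − 2(p + 17.5).
Solving gives q = 41 with consumers paying 82.5 and suppliers receiving 65 (the 17.5 wedge).
Revenue = t · Q = 17.5 · 41 = 717.5.

Tax revenue = 717.5 million.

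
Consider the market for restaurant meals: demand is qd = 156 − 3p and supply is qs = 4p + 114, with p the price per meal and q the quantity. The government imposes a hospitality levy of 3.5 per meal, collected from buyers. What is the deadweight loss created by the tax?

Before the tax: set 156 − 3p = 4p + 114 → p* = 6, q* = 138.
With the tax collected from buyers, demand (in seller-price terms) shifts: qd = 156 − 3(p + 3.5).
Solving gives q = 132 with buyers paying 8 and producers receiving 4.5 (the 3.5 wedge).
Quantity falls by |ΔQ| = |138 − 132| = 6.
DWL = ½ · t · |ΔQ| = ½ · 3.5 · 6 = 10.5.

Deadweight loss = 10.5.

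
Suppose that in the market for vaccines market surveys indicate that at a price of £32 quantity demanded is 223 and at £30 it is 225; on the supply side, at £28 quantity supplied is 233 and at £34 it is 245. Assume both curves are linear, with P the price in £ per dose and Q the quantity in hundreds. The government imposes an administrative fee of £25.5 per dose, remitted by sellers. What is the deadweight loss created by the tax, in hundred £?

Demand slope: (225 − 223)/(30 − 32) = -1, so Qd = 255 − P.
Supply slope: (245 − 233)/(34 − 28) = 2, so Qs = 2P + 177.
Before the tax: set 255 − P = 2P + 177 → P* = £26, Q* = 229.
With the tax collected from sellers, supply shifts: Qs = 2(P − 25.5) + 177.
New equilibrium: buyers pay £43, sellers receive £17.5, Q = 212. (Wedge: Pb − Ps = 25.5.)
Quantity falls by |ΔQ| = |229 − 212| = 17.
DWL = ½ · t · |ΔQ| = ½ · 25.5 · 17 = £216.75.

Deadweight loss = £216.75 hundred.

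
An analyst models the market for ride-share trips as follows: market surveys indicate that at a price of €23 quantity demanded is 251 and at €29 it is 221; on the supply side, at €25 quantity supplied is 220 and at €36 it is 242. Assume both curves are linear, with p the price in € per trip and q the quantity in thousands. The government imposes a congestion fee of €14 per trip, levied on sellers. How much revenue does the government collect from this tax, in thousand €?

Tax revenue = €2884 thousand.

Demand slope: (221 − 251)/(29 − 23) = -5, so qd = 366 − 5p.
Supply slope: (242 − 220)/(36 − 25) = 2, so qs = 2p + 170.
Before the tax: set 366 − 5p = 2p + 170 → p* = €28, q* = 226.
With the tax collected from sellers, supply shifts: qs = 2(p − 14) + 170.
Solving gives q = 206 with buyers paying €32 and sellers receiving €18 (the €14 wedge).
Revenue = t · Q = 14 · 206 = €2884.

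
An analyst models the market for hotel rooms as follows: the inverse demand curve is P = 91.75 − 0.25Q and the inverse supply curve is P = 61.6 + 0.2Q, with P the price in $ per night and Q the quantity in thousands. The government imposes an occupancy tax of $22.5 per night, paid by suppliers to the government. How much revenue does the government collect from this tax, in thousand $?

Rewrite in direct form: Qd = 367 − 4P and Qs = 5P − 308.
Without the tax, 367 − 4P = 5P − 308 gives 9P = 675, so P* = $75 and Q* = 67.
With the tax collected from suppliers, supply shifts: Qs = 5(P − 22.5) − 308.
Solving gives Q = 17 with consumers paying $87.5 and suppliers receiving $65 (the $22.5 wedge).
Revenue = t · Q = 22.5 · 17 = $382.5.

Tax revenue = $382.5 thousand.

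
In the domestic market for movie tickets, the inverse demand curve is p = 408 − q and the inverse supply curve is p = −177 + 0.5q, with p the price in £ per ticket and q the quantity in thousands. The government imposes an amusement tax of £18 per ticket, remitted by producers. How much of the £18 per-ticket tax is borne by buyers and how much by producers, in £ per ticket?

Rewrite in direct form: qd = 408 − p and qs = 2p + 354.
Without the tax, 408 − p = 2p + 354 gives 3p = 54, so p* = £18 and q* = 390.
With the tax collected from producers, supply shifts: qs = 2(p − 18) + 354.
Solving gives q = 378 with buyers paying £30 and producers receiving £12 (the £18 wedge).
Burden on buyers: £12; on producers: £6. (They sum to £18.)

Buyers bear £12 per ticket; producers bear £6 per ticket.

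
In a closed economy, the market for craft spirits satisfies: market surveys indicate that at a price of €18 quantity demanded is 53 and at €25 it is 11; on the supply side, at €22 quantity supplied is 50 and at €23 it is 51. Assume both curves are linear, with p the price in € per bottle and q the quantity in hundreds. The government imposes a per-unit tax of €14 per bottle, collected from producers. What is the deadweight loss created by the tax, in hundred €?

Deadweight loss = €84 hundred.

Demand slope: (11 − 53)/(25 − 18) = -6, so qd = 161 − 6p.
Supply slope: (51 − 50)/(23 − 22) = 1, so qs = p + 28.
Without the tax, 161 − 6p = p + 28 gives 7p = 133, so p* = €19 and q* = 47.
With the tax collected from producers, supply shifts: qs = (p − 14) + 28.
Solving gives q = 35 with consumers paying €21 and producers receiving €7 (the €14 wedge).
Quantity falls by |ΔQ| = |47 − 35| = 12.
DWL = ½ · t · |ΔQ| = ½ · 14 · 12 = €84.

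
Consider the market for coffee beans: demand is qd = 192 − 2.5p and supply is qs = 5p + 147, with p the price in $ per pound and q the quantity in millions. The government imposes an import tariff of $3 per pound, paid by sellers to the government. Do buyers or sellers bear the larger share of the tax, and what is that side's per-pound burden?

Buyers bear the larger share: $2 per pound.

Before the tax: set 192 − 2.5p = 5p + 147 → p* = $6, q* = 177.
With the tax collected from sellers, supply shifts: qs = 5(p − 3) + 147.
Solving gives q = 172 with buyers paying $8 and sellers receiving $5 (the $3 wedge).
Per-pound burden: buyers $2, sellers $1.
Buyers take the larger share because demand is less price-elastic here (demand slope 2.5 vs supply slope 5).
The less price-elastic side of the market bears the larger share of a per-unit tax.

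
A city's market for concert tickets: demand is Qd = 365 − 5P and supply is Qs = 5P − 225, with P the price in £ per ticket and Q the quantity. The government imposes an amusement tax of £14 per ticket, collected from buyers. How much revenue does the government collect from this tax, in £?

Before the tax: set 365 − 5P = 5P − 225 → P* = £59, Q* = 70.
With the tax collected from buyers, demand (in seller-price terms) shifts: Qd = 365 − 5(P + 14).
Solving gives Q = 35 with buyers paying £66 and sellers receiving £52 (the £14 wedge).
Revenue = t · Q = 14 · 35 = £490.

Tax revenue = £490.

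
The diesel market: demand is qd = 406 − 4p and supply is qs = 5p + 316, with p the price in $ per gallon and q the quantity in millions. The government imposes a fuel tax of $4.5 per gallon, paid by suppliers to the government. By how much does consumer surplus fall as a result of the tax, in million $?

Consumer surplus falls by $902.5 million.

Without the tax, 406 − 4p = 5p + 316 gives 9p = 90, so p* = $10 and q* = 366.
With the tax collected from suppliers, supply shifts: qs = 5(p − 4.5) + 316.
New equilibrium: consumers pay $12.5, suppliers receive $8, q = 356. (Wedge: pb − ps = 4.5.)
ΔCS is the trapezoid between Q = 356 and Q = 366 of height $2.5: ½ · (366 + 356) · 2.5 = $902.5.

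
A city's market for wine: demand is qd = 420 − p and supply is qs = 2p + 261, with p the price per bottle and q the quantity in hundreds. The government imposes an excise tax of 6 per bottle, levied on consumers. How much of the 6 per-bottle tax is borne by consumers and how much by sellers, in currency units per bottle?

Before the tax: set 420 − p = 2p + 261 → p* = 53, q* = 367.
With the tax collected from consumers, demand (in seller-price terms) shifts: qd = 420 − (p + 6).
New equilibrium: consumers pay 57, sellers receive 51, q = 363. (Wedge: pb − ps = 6.)
Burden on consumers: 4; on sellers: 2. (They sum to 6.)

Consumers bear 4 per bottle; sellers bear 2 per bottle.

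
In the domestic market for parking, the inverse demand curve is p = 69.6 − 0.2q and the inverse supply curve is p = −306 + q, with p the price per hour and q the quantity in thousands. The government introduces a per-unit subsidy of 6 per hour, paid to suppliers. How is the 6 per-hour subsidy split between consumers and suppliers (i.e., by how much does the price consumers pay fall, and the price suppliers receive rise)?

Consumers gain 1 per hour; suppliers gain 5 per hour.

Rewrite in direct form: qd = 348 − 5p and qs = p + 306.
Without the subsidy, 348 − 5p = p + 306 gives 6p = 42, so p* = 7 and q* = 313.
With a per-unit subsidy paid to suppliers, each receives p + 6 per unit sold, so supply becomes qs = (p + 6) + 306.
New equilibrium: consumers pay 6, suppliers receive 12, q = 318. (Wedge: pb − ps = −6.)
Gain to consumers: 1; to suppliers: 5. (They sum to 6.)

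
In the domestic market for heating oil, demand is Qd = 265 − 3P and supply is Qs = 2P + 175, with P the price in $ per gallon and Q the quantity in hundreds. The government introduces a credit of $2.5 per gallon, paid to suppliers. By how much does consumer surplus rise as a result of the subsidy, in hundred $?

Without the subsidy, 265 − 3P = 2P + 175 gives 5P = 90, so P* = $18 and Q* = 211.
With a per-unit subsidy paid to suppliers, each receives P + 2.5 per unit sold, so supply becomes Qs = 2(P + 2.5) + 175.
Solving gives Q = 214 with buyers paying $17 and suppliers receiving $19.5 (the $2.5 wedge).
ΔCS is the trapezoid between Q = 214 and Q = 211 of height $1: ½ · (211 + 214) · 1 = $212.5.

Consumer surplus rises by $212.5 hundred.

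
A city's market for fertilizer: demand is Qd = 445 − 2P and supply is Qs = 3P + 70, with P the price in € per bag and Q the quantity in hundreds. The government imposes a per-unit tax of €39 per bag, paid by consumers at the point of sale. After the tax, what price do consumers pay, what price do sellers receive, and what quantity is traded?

Consumers pay €98.4; sellers receive €59.4; quantity = 248.2.

Without the tax, 445 − 2P = 3P + 70 gives 5P = 375, so P* = €75 and Q* = 295.
With the tax collected from consumers, demand (in seller-price terms) shifts: Qd = 445 − 2(P + 39).
New equilibrium: consumers pay €98.4, sellers receive €59.4, Q = 248.2. (Wedge: Pb − Ps = 39.)
The less price-elastic side of the market bears the larger share of a per-unit tax.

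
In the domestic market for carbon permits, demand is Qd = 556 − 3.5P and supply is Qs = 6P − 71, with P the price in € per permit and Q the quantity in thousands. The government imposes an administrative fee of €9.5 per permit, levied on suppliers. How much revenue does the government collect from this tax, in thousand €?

Before the tax: set 556 − 3.5P = 6P − 71 → P* = €66, Q* = 325.
With the tax collected from suppliers, supply shifts: Qs = 6(P − 9.5) − 71.
Solving gives Q = 304 with buyers paying €72 and suppliers receiving €62.5 (the €9.5 wedge).
Revenue = t · Q = 9.5 · 304 = €2888.

Tax revenue = €2888 thousand.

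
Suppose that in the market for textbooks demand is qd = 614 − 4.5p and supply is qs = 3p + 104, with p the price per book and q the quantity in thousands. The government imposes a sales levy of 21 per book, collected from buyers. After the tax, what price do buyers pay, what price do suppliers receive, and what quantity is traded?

Buyers pay 76.4; suppliers receive 55.4; quantity = 270.2.

Before the tax: set 614 − 4.5p = 3p + 104 → p* = 68, q* = 308.
With the tax collected from buyers, demand (in seller-price terms) shifts: qd = 614 − 4.5(p + 21).
New equilibrium: buyers pay 76.4, suppliers receive 55.4, q = 270.2. (Wedge: pb − ps = 21.)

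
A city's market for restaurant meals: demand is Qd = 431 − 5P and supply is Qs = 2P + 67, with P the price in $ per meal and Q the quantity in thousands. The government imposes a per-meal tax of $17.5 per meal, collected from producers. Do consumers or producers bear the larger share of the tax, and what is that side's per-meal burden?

Producers bear the larger share: $12.5 per meal.

Before the tax: set 431 − 5P = 2P + 67 → P* = $52, Q* = 171.
With the tax collected from producers, supply shifts: Qs = 2(P − 17.5) + 67.
Solving gives Q = 146 with consumers paying $57 and producers receiving $39.5 (the $17.5 wedge).
Per-meal burden: consumers $5, producers $12.5.
Producers take the larger share because supply is less price-elastic here (demand slope 5 vs supply slope 2).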